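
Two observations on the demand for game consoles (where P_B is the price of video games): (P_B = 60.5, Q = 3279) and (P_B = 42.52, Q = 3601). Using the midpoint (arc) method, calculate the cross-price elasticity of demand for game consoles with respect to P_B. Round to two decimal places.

-0.27

ΔQ_A = 3601 − 3279 = 322; ΔP_B = 42.52 − 60.5 = -17.98.
Midpoints: Q̄_A = 3440.0, P̄_B = 51.51.
ε = (ΔQ_A/Q̄_A)/(ΔP_B/P̄_B) = (322/3440.0)/(-17.98/51.51) ≈ -0.27.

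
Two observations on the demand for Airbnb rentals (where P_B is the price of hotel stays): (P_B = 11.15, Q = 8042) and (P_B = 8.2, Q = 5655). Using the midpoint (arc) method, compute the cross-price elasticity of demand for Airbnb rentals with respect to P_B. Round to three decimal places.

1.143

ΔQ_A = 5655 − 8042 = -2387; ΔP_B = 8.2 − 11.15 = -2.95.
Midpoints: Q̄_A = 6848.5, P̄_B = 9.68.
ε = (ΔQ_A/Q̄_A)/(ΔP_B/P̄_B) = (-2387/6848.5)/(-2.95/9.68) ≈ 1.143.
ε > 0: Airbnb rentals and hotel stays are substitutes.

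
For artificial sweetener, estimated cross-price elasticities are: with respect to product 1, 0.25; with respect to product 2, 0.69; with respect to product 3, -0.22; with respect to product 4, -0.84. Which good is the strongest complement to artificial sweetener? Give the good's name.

product 4

Complements have ε < 0. The most negative value is -0.84 (product 4).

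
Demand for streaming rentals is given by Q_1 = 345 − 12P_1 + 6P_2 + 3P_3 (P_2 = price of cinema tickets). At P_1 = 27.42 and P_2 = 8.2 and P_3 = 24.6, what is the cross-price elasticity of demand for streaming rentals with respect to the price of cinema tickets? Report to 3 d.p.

0.354

At P_1 = 27.42 and P_2 = 8.2 and P_3 = 24.6: Q_1 = 138.96.
∂Q_1/∂P_2 = 6.
ε = (∂Q_1/∂P_2)(P_2/Q_1) = 6 × (8.2/138.96) ≈ 0.354.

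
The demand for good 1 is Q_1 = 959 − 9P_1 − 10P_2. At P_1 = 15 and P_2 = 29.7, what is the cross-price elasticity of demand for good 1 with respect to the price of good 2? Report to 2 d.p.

-0.56

At P_1 = 15 and P_2 = 29.7: Q_1 = 527.
∂Q_1/∂P_2 = -10.
ε = (∂Q_1/∂P_2)(P_2/Q_1) = -10 × (29.7/527) ≈ -0.56.
Since ε < 0, good 1 and good 2 are complements.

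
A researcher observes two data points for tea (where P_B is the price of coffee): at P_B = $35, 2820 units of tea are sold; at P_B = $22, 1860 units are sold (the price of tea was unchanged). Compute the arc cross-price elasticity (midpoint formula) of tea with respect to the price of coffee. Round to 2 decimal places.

0.90

ΔQ_A = 1860 − 2820 = -960; ΔP_B = 22 − 35 = -13.
Midpoints: Q̄_A = 2340.0, P̄_B = 28.50.
ε = (ΔQ_A/Q̄_A)/(ΔP_B/P̄_B) = (-960/2340.0)/(-13/28.50) ≈ 0.90.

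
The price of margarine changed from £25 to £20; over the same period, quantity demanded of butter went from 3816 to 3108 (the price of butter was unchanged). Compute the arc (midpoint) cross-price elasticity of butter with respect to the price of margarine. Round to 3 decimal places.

0.920

ΔQ_A = 3108 − 3816 = -708; ΔP_B = 20 − 25 = -5.
Midpoints: Q̄_A = 3462.0, P̄_B = 22.50.
ε = (ΔQ_A/Q̄_A)/(ΔP_B/P̄_B) = (-708/3462.0)/(-5/22.50) ≈ 0.920.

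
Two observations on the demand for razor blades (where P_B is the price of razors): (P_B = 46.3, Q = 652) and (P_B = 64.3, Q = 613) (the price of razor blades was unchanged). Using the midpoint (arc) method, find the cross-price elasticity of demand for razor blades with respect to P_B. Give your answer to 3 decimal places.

-0.189

ΔQ_A = 613 − 652 = -39; ΔP_B = 64.3 − 46.3 = 18.
Midpoints: Q̄_A = 632.5, P̄_B = 55.30.
ε = (ΔQ_A/Q̄_A)/(ΔP_B/P̄_B) = (-39/632.5)/(18/55.30) ≈ -0.189.
ε < 0: razor blades and razors are complements.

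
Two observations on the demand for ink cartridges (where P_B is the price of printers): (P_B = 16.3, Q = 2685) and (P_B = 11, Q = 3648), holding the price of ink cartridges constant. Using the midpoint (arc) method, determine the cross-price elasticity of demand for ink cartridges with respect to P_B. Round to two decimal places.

-0.78

ΔQ_A = 3648 − 2685 = 963; ΔP_B = 11 − 16.3 = -5.3.
Midpoints: Q̄_A = 3166.5, P̄_B = 13.65.
ε = (ΔQ_A/Q̄_A)/(ΔP_B/P̄_B) = (963/3166.5)/(-5.3/13.65) ≈ -0.78.
ε < 0: ink cartridges and printers are complements.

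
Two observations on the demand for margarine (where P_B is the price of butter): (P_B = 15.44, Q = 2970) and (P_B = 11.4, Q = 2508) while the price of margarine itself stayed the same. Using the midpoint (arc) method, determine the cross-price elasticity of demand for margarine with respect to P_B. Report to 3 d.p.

0.560

ΔQ_A = 2508 − 2970 = -462; ΔP_B = 11.4 − 15.44 = -4.04.
Midpoints: Q̄_A = 2739.0, P̄_B = 13.42.
ε = (ΔQ_A/Q̄_A)/(ΔP_B/P̄_B) = (-462/2739.0)/(-4.04/13.42) ≈ 0.560.
ε > 0: margarine and butter are substitutes.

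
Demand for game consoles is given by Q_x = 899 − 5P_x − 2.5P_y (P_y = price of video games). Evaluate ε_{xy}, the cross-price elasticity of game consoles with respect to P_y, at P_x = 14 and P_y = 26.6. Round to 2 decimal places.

-0.09

At P_x = 14 and P_y = 26.6: Q_x = 762.5.
∂Q_x/∂P_y = -2.5.
ε = (∂Q_x/∂P_y)(P_y/Q_x) = -2.5 × (26.6/762.5) ≈ -0.09.
Since ε < 0, game consoles and video games are complements.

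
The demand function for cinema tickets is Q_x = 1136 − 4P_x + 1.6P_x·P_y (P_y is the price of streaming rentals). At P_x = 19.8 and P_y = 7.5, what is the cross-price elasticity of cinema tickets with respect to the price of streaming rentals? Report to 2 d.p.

0.18

At P_x = 19.8 and P_y = 7.5: Q_x = 1294.4.
∂Q_x/∂P_y = 1.6P_x = 1.6(19.8) = 31.6800.
ε = (∂Q_x/∂P_y)(P_y/Q_x) = 31.6800 × (7.5/1294.4) ≈ 0.18.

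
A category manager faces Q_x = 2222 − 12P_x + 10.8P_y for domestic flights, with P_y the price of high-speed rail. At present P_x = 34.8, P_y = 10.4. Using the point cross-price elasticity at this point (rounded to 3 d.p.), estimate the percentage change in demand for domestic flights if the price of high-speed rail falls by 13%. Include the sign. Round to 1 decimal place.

At P_x = 34.8, P_y = 10.4: Q_x = 1916.72.
∂Q_x/∂P_y = 10.8.
ε = (∂Q_x/∂P_y)(P_y/Q_x) = 10.8000 × 10.4/1916.72 ≈ 0.059.
%ΔQ_x ≈ ε × %ΔP_y = 0.059 × (-13%) = -0.8%.

-0.8%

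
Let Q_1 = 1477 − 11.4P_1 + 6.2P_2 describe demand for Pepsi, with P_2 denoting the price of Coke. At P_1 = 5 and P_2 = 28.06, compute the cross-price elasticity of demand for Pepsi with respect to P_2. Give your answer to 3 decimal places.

0.109

At P_1 = 5 and P_2 = 28.06: Q_1 = 1593.972.
∂Q_1/∂P_2 = 6.2.
ε = (∂Q_1/∂P_2)(P_2/Q_1) = 6.2 × (28.06/1593.972) ≈ 0.109.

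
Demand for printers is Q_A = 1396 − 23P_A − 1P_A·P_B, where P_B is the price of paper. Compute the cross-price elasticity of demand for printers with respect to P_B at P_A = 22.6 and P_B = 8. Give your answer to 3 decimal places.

-0.260

At P_A = 22.6 and P_B = 8: Q_A = 695.4.
∂Q_A/∂P_B = -1P_A = -1(22.6) = -22.6000.
ε = (∂Q_A/∂P_B)(P_B/Q_A) = -22.6000 × (8/695.4) ≈ -0.260.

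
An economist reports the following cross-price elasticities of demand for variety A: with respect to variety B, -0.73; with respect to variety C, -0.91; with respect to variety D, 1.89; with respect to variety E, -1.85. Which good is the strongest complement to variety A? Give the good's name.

Complements have ε < 0. The most negative value is -1.85 (variety E).

variety E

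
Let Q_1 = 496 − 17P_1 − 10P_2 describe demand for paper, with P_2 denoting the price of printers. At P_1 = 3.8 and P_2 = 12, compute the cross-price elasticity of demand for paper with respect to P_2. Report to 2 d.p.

At P_1 = 3.8 and P_2 = 12: Q_1 = 311.4.
∂Q_1/∂P_2 = -10.
ε = (∂Q_1/∂P_2)(P_2/Q_1) = -10 × (12/311.4) ≈ -0.39.
Since ε < 0, paper and printers are complements.

-0.39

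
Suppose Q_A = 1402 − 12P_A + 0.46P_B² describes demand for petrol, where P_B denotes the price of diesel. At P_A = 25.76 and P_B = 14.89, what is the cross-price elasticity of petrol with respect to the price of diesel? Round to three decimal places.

0.171

At P_A = 25.76 and P_B = 14.89: Q_A = 1194.868.
∂Q_A/∂P_B = 0.92P_B = 0.92(14.89) = 13.6988.
ε = (∂Q_A/∂P_B)(P_B/Q_A) = 13.6988 × (14.89/1194.868) ≈ 0.171.
ε > 0: substitutes.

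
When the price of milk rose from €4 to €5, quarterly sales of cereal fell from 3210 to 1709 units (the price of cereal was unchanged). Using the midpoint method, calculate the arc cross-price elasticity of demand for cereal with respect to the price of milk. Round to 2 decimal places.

ΔQ_A = 1709 − 3210 = -1501; ΔP_B = 5 − 4 = 1.
Midpoints: Q̄_A = 2459.5, P̄_B = 4.50.
ε = (ΔQ_A/Q̄_A)/(ΔP_B/P̄_B) = (-1501/2459.5)/(1/4.50) ≈ -2.75.

-2.75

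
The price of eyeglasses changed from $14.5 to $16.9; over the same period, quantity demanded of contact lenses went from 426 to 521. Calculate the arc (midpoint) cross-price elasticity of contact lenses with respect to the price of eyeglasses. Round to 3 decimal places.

1.312

ΔQ_A = 521 − 426 = 95; ΔP_B = 16.9 − 14.5 = 2.4.
Midpoints: Q̄_A = 473.5, P̄_B = 15.70.
ε = (ΔQ_A/Q̄_A)/(ΔP_B/P̄_B) = (95/473.5)/(2.4/15.70) ≈ 1.312.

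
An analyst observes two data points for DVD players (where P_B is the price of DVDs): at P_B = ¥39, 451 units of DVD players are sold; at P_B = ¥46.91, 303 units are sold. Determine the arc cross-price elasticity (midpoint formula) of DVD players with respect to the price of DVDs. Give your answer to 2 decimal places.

-2.13

ΔQ_A = 303 − 451 = -148; ΔP_B = 46.91 − 39 = 7.91.
Midpoints: Q̄_A = 377.0, P̄_B = 42.95.
ε = (ΔQ_A/Q̄_A)/(ΔP_B/P̄_B) = (-148/377.0)/(7.91/42.95) ≈ -2.13.
ε < 0: DVD players and DVDs are complements.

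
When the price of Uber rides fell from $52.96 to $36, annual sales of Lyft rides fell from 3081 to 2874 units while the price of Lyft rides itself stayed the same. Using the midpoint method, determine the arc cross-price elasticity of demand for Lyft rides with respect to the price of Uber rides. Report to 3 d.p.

ΔQ_A = 2874 − 3081 = -207; ΔP_B = 36 − 52.96 = -16.96.
Midpoints: Q̄_A = 2977.5, P̄_B = 44.48.
ε = (ΔQ_A/Q̄_A)/(ΔP_B/P̄_B) = (-207/2977.5)/(-16.96/44.48) ≈ 0.182.

0.182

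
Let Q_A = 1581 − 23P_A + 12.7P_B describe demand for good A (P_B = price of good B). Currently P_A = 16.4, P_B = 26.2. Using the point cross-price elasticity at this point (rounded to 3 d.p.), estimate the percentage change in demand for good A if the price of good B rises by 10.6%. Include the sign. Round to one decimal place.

2.3%

At P_A = 16.4, P_B = 26.2: Q_A = 1536.54.
∂Q_A/∂P_B = 12.7.
ε = (∂Q_A/∂P_B)(P_B/Q_A) = 12.7000 × 26.2/1536.54 ≈ 0.217.
%ΔQ_A ≈ ε × %ΔP_B = 0.217 × (10.6%) = 2.3%.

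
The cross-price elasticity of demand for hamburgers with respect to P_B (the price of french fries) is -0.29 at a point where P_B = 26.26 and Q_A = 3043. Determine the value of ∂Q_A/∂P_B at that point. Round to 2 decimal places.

ε = (∂Q_A/∂P_B)·(P_B/Q_A) ⇒ ∂Q_A/∂P_B = ε·Q_A/P_B = -0.29 × 3043/26.26 ≈ -33.61.

-33.61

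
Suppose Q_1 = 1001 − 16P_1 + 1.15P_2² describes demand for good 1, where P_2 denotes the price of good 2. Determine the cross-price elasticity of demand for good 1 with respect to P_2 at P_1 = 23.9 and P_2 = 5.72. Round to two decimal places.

At P_1 = 23.9 and P_2 = 5.72: Q_1 = 656.226.
∂Q_1/∂P_2 = 2.3P_2 = 2.3(5.72) = 13.1560.
ε = (∂Q_1/∂P_2)(P_2/Q_1) = 13.1560 × (5.72/656.226) ≈ 0.11.
ε > 0: substitutes.

0.11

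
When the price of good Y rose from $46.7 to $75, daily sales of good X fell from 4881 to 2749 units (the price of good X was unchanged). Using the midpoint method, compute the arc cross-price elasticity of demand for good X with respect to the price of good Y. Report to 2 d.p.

ΔQ_X = 2749 − 4881 = -2132; ΔP_Y = 75 − 46.7 = 28.3.
Midpoints: Q̄_X = 3815.0, P̄_Y = 60.85.
ε = (ΔQ_X/Q̄_X)/(ΔP_Y/P̄_Y) = (-2132/3815.0)/(28.3/60.85) ≈ -1.20.

-1.20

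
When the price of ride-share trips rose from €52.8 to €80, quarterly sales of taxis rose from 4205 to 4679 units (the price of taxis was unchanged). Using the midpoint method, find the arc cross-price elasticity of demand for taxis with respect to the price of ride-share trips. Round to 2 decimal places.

ΔQ_A = 4679 − 4205 = 474; ΔP_B = 80 − 52.8 = 27.2.
Midpoints: Q̄_A = 4442.0, P̄_B = 66.40.
ε = (ΔQ_A/Q̄_A)/(ΔP_B/P̄_B) = (474/4442.0)/(27.2/66.40) ≈ 0.26.
ε > 0: taxis and ride-share trips are substitutes.

0.26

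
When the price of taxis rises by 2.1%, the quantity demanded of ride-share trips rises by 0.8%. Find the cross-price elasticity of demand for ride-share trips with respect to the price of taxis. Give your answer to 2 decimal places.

0.38

ε = (%ΔQ of ride-share trips) / (%ΔP of taxis) = (0.8%) / (2.1%) ≈ 0.38.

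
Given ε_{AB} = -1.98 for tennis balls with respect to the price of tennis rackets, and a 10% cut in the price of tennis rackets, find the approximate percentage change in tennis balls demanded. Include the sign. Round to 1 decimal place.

%ΔQ ≈ ε × %ΔP of tennis rackets = -1.98 × (-10%) = 19.8%.
Demand for tennis balls rises by about 19.8%.

19.8%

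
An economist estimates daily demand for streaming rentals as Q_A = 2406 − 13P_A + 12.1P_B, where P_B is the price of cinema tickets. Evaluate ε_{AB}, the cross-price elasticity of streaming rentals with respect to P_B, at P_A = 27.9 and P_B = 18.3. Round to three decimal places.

0.098

At P_A = 27.9 and P_B = 18.3: Q_A = 2264.73.
∂Q_A/∂P_B = 12.1.
ε = (∂Q_A/∂P_B)(P_B/Q_A) = 12.1 × (18.3/2264.73) ≈ 0.098.
Since ε > 0, streaming rentals and cinema tickets are substitutes.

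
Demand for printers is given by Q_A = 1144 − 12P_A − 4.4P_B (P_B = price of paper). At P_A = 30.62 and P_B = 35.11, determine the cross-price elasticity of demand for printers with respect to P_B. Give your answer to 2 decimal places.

At P_A = 30.62 and P_B = 35.11: Q_A = 622.076.
∂Q_A/∂P_B = -4.4.
ε = (∂Q_A/∂P_B)(P_B/Q_A) = -4.4 × (35.11/622.076) ≈ -0.25.
Since ε < 0, printers and paper are complements.

-0.25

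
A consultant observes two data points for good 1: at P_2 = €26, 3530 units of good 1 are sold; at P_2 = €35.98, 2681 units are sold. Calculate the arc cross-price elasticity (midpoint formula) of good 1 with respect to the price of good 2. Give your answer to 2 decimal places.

-0.85

ΔQ_1 = 2681 − 3530 = -849; ΔP_2 = 35.98 − 26 = 9.98.
Midpoints: Q̄_1 = 3105.5, P̄_2 = 30.99.
ε = (ΔQ_1/Q̄_1)/(ΔP_2/P̄_2) = (-849/3105.5)/(9.98/30.99) ≈ -0.85.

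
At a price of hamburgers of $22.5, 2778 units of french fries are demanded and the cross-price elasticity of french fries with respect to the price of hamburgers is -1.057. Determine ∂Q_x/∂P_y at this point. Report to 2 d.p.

ε = (∂Q_x/∂P_y)·(P_y/Q_x) ⇒ ∂Q_x/∂P_y = ε·Q_x/P_y = -1.057 × 2778/22.5 ≈ -130.50.

-130.50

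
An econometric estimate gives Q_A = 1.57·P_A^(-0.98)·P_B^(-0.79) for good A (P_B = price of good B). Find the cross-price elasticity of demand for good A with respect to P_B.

-0.79

In a log-linear (constant-elasticity) demand function, the coefficient on the exponent of P_B is the cross-price elasticity.
ε = -0.79. Negative, so good A and good B are complements.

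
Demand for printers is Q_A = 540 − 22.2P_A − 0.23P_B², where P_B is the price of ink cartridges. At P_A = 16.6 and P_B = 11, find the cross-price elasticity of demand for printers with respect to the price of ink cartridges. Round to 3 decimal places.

At P_A = 16.6 and P_B = 11: Q_A = 143.65.
∂Q_A/∂P_B = -0.46P_B = -0.46(11) = -5.0600.
ε = (∂Q_A/∂P_B)(P_B/Q_A) = -5.0600 × (11/143.65) ≈ -0.387.
ε < 0: complements.

-0.387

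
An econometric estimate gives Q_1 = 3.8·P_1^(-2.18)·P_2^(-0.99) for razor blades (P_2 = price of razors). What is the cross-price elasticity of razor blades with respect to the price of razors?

-0.99

In a log-linear (constant-elasticity) demand function, the coefficient on the exponent of P_2 is the cross-price elasticity.
ε = -0.99. Negative, so razor blades and razors are complements.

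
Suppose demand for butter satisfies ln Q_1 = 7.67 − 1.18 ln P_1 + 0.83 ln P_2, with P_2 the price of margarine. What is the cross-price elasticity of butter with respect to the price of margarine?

0.83

In a log-linear (constant-elasticity) demand function, the coefficient on ln P_2 is the cross-price elasticity.
ε = 0.83. Positive, so butter and margarine are substitutes.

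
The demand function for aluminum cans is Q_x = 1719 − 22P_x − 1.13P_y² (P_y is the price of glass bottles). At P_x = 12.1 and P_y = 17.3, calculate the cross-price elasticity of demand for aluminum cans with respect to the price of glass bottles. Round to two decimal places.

At P_x = 12.1 and P_y = 17.3: Q_x = 1114.602.
∂Q_x/∂P_y = -2.26P_y = -2.26(17.3) = -39.0980.
ε = (∂Q_x/∂P_y)(P_y/Q_x) = -39.0980 × (17.3/1114.602) ≈ -0.61.

-0.61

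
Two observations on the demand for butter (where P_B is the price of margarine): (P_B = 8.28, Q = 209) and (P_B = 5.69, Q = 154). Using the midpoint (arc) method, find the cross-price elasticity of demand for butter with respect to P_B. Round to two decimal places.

0.82

ΔQ_A = 154 − 209 = -55; ΔP_B = 5.69 − 8.28 = -2.59.
Midpoints: Q̄_A = 181.5, P̄_B = 6.98.
ε = (ΔQ_A/Q̄_A)/(ΔP_B/P̄_B) = (-55/181.5)/(-2.59/6.98) ≈ 0.82.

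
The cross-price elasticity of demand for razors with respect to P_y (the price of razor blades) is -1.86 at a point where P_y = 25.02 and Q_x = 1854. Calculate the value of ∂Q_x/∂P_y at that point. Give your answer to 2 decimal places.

-137.83

ε = (∂Q_x/∂P_y)·(P_y/Q_x) ⇒ ∂Q_x/∂P_y = ε·Q_x/P_y = -1.86 × 1854/25.02 ≈ -137.83.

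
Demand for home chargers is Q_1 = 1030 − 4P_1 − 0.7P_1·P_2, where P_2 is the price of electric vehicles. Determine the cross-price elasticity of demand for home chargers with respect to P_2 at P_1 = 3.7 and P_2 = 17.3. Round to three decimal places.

At P_1 = 3.7 and P_2 = 17.3: Q_1 = 970.393.
∂Q_1/∂P_2 = -0.7P_1 = -0.7(3.7) = -2.5900.
ε = (∂Q_1/∂P_2)(P_2/Q_1) = -2.5900 × (17.3/970.393) ≈ -0.046.
ε < 0: complements.

-0.046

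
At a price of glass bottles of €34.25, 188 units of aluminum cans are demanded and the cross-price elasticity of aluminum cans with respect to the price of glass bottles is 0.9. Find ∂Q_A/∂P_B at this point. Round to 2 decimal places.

4.94

ε = (∂Q_A/∂P_B)·(P_B/Q_A) ⇒ ∂Q_A/∂P_B = ε·Q_A/P_B = 0.9 × 188/34.25 ≈ 4.94.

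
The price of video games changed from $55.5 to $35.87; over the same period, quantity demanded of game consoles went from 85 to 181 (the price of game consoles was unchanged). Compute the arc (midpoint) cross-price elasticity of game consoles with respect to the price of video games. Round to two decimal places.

ΔQ_A = 181 − 85 = 96; ΔP_B = 35.87 − 55.5 = -19.63.
Midpoints: Q̄_A = 133.0, P̄_B = 45.69.
ε = (ΔQ_A/Q̄_A)/(ΔP_B/P̄_B) = (96/133.0)/(-19.63/45.69) ≈ -1.68.
ε < 0: game consoles and video games are complements.

-1.68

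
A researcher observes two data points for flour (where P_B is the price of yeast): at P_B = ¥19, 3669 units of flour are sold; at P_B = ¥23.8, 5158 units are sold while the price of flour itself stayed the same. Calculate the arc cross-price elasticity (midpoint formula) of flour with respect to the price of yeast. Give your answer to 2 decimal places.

ΔQ_A = 5158 − 3669 = 1489; ΔP_B = 23.8 − 19 = 4.8.
Midpoints: Q̄_A = 4413.5, P̄_B = 21.40.
ε = (ΔQ_A/Q̄_A)/(ΔP_B/P̄_B) = (1489/4413.5)/(4.8/21.40) ≈ 1.50.

1.50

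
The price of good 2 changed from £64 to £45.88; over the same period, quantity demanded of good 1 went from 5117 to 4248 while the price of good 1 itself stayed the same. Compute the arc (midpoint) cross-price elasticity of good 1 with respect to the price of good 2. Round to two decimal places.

ΔQ_1 = 4248 − 5117 = -869; ΔP_2 = 45.88 − 64 = -18.12.
Midpoints: Q̄_1 = 4682.5, P̄_2 = 54.94.
ε = (ΔQ_1/Q̄_1)/(ΔP_2/P̄_2) = (-869/4682.5)/(-18.12/54.94) ≈ 0.56.

0.56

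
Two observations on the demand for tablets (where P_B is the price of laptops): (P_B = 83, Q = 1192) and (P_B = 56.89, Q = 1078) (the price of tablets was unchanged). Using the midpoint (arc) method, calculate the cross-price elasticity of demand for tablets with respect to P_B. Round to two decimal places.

0.27

ΔQ_A = 1078 − 1192 = -114; ΔP_B = 56.89 − 83 = -26.11.
Midpoints: Q̄_A = 1135.0, P̄_B = 69.94.
ε = (ΔQ_A/Q̄_A)/(ΔP_B/P̄_B) = (-114/1135.0)/(-26.11/69.94) ≈ 0.27.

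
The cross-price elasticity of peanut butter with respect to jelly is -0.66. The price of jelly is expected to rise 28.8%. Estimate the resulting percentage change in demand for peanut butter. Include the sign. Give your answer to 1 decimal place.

%ΔQ ≈ ε × %ΔP of jelly = -0.66 × (28.8%) = -19.0%.

-19.0%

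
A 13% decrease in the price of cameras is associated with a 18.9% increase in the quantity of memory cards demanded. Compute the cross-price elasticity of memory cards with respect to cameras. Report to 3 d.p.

-1.454

ε = (%ΔQ of memory cards) / (%ΔP of cameras) = (18.9%) / (-13%) ≈ -1.454.
Negative cross-price elasticity: complements.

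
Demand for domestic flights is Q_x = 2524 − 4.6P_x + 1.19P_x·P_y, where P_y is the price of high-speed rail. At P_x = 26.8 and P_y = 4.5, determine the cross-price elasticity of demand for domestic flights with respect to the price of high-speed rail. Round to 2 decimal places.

0.06

At P_x = 26.8 and P_y = 4.5: Q_x = 2544.234.
∂Q_x/∂P_y = 1.19P_x = 1.19(26.8) = 31.8920.
ε = (∂Q_x/∂P_y)(P_y/Q_x) = 31.8920 × (4.5/2544.234) ≈ 0.06.
ε > 0: substitutes.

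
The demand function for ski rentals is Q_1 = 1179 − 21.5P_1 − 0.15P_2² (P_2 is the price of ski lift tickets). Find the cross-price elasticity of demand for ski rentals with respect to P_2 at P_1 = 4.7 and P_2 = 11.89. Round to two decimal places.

At P_1 = 4.7 and P_2 = 11.89: Q_1 = 1056.744.
∂Q_1/∂P_2 = -0.3P_2 = -0.3(11.89) = -3.5670.
ε = (∂Q_1/∂P_2)(P_2/Q_1) = -3.5670 × (11.89/1056.744) ≈ -0.04.

-0.04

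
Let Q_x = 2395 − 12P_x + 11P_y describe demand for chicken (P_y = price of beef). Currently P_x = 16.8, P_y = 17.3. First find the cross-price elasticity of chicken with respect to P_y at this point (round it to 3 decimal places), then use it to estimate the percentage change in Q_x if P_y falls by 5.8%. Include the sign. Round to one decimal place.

-0.5%

At P_x = 16.8, P_y = 17.3: Q_x = 2383.7.
∂Q_x/∂P_y = 11.
ε = (∂Q_x/∂P_y)(P_y/Q_x) = 11.0000 × 17.3/2383.7 ≈ 0.080.
%ΔQ_x ≈ ε × %ΔP_y = 0.080 × (-5.8%) = -0.5%.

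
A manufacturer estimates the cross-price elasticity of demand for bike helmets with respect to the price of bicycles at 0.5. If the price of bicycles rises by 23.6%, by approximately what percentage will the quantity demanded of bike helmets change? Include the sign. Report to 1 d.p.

%ΔQ ≈ ε × %ΔP of bicycles = 0.5 × (23.6%) = 11.8%.
Demand for bike helmets rises by about 11.8%.

11.8%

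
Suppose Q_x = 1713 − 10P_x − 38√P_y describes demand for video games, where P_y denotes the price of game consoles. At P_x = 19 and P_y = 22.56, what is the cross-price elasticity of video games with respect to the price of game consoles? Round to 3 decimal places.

At P_x = 19 and P_y = 22.56: Q_x = 1342.510.
∂Q_x/∂P_y = -38/(2√P_y) = -38/(2√22.56) = -4.0002.
ε = (∂Q_x/∂P_y)(P_y/Q_x) = -4.0002 × (22.56/1342.510) ≈ -0.067.

-0.067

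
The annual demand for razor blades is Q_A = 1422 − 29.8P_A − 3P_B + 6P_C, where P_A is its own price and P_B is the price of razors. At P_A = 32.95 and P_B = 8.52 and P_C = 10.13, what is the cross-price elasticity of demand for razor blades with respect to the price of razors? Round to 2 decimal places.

At P_A = 32.95 and P_B = 8.52 and P_C = 10.13: Q_A = 475.31.
∂Q_A/∂P_B = -3.
ε = (∂Q_A/∂P_B)(P_B/Q_A) = -3 × (8.52/475.31) ≈ -0.05.
Since ε < 0, razor blades and razors are complements.

-0.05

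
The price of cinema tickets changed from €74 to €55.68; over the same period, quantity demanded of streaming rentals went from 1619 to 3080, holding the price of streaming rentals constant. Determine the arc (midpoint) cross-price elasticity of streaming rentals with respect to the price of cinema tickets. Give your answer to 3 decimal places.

ΔQ_A = 3080 − 1619 = 1461; ΔP_B = 55.68 − 74 = -18.32.
Midpoints: Q̄_A = 2349.5, P̄_B = 64.84.
ε = (ΔQ_A/Q̄_A)/(ΔP_B/P̄_B) = (1461/2349.5)/(-18.32/64.84) ≈ -2.201.

-2.201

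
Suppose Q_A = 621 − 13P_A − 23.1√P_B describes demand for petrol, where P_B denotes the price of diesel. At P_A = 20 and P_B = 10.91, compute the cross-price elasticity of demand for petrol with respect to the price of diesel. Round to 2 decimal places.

-0.13

At P_A = 20 and P_B = 10.91: Q_A = 284.700.
∂Q_A/∂P_B = -23.1/(2√P_B) = -23.1/(2√10.91) = -3.4968.
ε = (∂Q_A/∂P_B)(P_B/Q_A) = -3.4968 × (10.91/284.700) ≈ -0.13.
ε < 0: complements.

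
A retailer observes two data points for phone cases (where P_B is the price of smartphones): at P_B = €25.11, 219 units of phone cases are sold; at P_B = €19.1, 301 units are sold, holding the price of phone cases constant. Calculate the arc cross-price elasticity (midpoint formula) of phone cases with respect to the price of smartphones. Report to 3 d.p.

ΔQ_A = 301 − 219 = 82; ΔP_B = 19.1 − 25.11 = -6.01.
Midpoints: Q̄_A = 260.0, P̄_B = 22.11.
ε = (ΔQ_A/Q̄_A)/(ΔP_B/P̄_B) = (82/260.0)/(-6.01/22.11) ≈ -1.160.
ε < 0: phone cases and smartphones are complements.

-1.160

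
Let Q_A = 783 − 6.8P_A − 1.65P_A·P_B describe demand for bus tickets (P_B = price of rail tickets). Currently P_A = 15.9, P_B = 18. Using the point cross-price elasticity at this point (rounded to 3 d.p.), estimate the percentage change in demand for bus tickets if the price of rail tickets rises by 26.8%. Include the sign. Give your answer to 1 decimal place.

-62.4%

At P_A = 15.9, P_B = 18: Q_A = 202.65.
∂Q_A/∂P_B = -1.65P_A = -26.2350.
ε = (∂Q_A/∂P_B)(P_B/Q_A) = -26.2350 × 18/202.65 ≈ -2.330.
%ΔQ_A ≈ ε × %ΔP_B = -2.330 × (26.8%) = -62.4%.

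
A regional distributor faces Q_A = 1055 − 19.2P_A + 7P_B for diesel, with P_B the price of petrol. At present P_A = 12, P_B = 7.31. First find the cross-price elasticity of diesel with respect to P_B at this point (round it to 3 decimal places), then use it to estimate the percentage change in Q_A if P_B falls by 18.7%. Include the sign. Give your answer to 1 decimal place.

-1.1%

At P_A = 12, P_B = 7.31: Q_A = 875.77.
∂Q_A/∂P_B = 7.
ε = (∂Q_A/∂P_B)(P_B/Q_A) = 7.0000 × 7.31/875.77 ≈ 0.058.
%ΔQ_A ≈ ε × %ΔP_B = 0.058 × (-18.7%) = -1.1%.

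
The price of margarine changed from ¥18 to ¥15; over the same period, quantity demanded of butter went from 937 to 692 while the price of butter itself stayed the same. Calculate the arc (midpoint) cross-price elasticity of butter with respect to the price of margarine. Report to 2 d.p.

1.65

ΔQ_A = 692 − 937 = -245; ΔP_B = 15 − 18 = -3.
Midpoints: Q̄_A = 814.5, P̄_B = 16.50.
ε = (ΔQ_A/Q̄_A)/(ΔP_B/P̄_B) = (-245/814.5)/(-3/16.50) ≈ 1.65.
ε > 0: butter and margarine are substitutes.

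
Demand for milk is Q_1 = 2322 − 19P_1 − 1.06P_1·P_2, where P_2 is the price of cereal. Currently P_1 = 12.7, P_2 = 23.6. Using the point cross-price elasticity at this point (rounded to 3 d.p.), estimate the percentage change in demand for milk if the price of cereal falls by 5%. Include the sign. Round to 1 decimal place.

0.9%

At P_1 = 12.7, P_2 = 23.6: Q_1 = 1762.997.
∂Q_1/∂P_2 = -1.06P_1 = -13.4620.
ε = (∂Q_1/∂P_2)(P_2/Q_1) = -13.4620 × 23.6/1762.997 ≈ -0.180.
%ΔQ_1 ≈ ε × %ΔP_2 = -0.180 × (-5%) = 0.9%.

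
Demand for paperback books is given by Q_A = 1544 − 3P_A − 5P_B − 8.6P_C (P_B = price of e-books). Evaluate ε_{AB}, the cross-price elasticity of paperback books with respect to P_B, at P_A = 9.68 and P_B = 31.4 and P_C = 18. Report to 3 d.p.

At P_A = 9.68 and P_B = 31.4 and P_C = 18: Q_A = 1203.16.
∂Q_A/∂P_B = -5.
ε = (∂Q_A/∂P_B)(P_B/Q_A) = -5 × (31.4/1203.16) ≈ -0.130.
Since ε < 0, paperback books and e-books are complements.

-0.130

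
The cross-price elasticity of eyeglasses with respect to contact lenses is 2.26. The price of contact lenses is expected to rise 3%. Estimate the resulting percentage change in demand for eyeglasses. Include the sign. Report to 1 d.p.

6.8%

%ΔQ ≈ ε × %ΔP of contact lenses = 2.26 × (3%) = 6.8%.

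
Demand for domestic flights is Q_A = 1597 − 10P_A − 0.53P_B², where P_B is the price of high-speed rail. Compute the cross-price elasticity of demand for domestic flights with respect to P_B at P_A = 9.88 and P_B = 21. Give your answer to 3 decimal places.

-0.370

At P_A = 9.88 and P_B = 21: Q_A = 1264.47.
∂Q_A/∂P_B = -1.06P_B = -1.06(21) = -22.2600.
ε = (∂Q_A/∂P_B)(P_B/Q_A) = -22.2600 × (21/1264.47) ≈ -0.370.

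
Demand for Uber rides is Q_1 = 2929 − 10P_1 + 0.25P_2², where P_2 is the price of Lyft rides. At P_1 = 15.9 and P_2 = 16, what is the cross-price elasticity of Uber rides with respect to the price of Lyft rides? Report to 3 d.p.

0.045

At P_1 = 15.9 and P_2 = 16: Q_1 = 2834.
∂Q_1/∂P_2 = 0.5P_2 = 0.5(16) = 8.0000.
ε = (∂Q_1/∂P_2)(P_2/Q_1) = 8.0000 × (16/2834) ≈ 0.045.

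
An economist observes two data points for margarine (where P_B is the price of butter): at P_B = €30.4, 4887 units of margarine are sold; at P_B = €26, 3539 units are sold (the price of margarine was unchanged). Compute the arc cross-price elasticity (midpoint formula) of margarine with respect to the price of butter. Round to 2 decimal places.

ΔQ_A = 3539 − 4887 = -1348; ΔP_B = 26 − 30.4 = -4.4.
Midpoints: Q̄_A = 4213.0, P̄_B = 28.20.
ε = (ΔQ_A/Q̄_A)/(ΔP_B/P̄_B) = (-1348/4213.0)/(-4.4/28.20) ≈ 2.05.
ε > 0: margarine and butter are substitutes.

2.05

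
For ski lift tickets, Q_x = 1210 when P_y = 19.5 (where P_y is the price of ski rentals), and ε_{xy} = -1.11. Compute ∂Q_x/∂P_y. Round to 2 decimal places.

ε = (∂Q_x/∂P_y)·(P_y/Q_x) ⇒ ∂Q_x/∂P_y = ε·Q_x/P_y = -1.11 × 1210/19.5 ≈ -68.88.

-68.88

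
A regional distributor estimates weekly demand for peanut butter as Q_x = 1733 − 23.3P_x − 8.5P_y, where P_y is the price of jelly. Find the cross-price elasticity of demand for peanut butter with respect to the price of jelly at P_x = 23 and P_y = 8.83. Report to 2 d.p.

-0.07

At P_x = 23 and P_y = 8.83: Q_x = 1122.045.
∂Q_x/∂P_y = -8.5.
ε = (∂Q_x/∂P_y)(P_y/Q_x) = -8.5 × (8.83/1122.045) ≈ -0.07.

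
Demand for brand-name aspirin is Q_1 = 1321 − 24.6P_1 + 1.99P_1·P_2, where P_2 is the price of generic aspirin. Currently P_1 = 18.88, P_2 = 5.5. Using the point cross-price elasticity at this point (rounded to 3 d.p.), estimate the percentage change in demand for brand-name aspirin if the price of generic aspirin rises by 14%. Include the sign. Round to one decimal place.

At P_1 = 18.88, P_2 = 5.5: Q_1 = 1063.194.
∂Q_1/∂P_2 = 1.99P_1 = 37.5712.
ε = (∂Q_1/∂P_2)(P_2/Q_1) = 37.5712 × 5.5/1063.194 ≈ 0.194.
%ΔQ_1 ≈ ε × %ΔP_2 = 0.194 × (14%) = 2.7%.

2.7%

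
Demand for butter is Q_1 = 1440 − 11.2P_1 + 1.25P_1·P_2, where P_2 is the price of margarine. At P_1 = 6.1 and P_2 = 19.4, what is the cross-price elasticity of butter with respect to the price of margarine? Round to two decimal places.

0.10

At P_1 = 6.1 and P_2 = 19.4: Q_1 = 1519.605.
∂Q_1/∂P_2 = 1.25P_1 = 1.25(6.1) = 7.6250.
ε = (∂Q_1/∂P_2)(P_2/Q_1) = 7.6250 × (19.4/1519.605) ≈ 0.10.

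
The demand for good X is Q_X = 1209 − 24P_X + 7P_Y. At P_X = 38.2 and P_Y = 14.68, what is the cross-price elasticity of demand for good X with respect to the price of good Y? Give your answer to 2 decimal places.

At P_X = 38.2 and P_Y = 14.68: Q_X = 394.96.
∂Q_X/∂P_Y = 7.
ε = (∂Q_X/∂P_Y)(P_Y/Q_X) = 7 × (14.68/394.96) ≈ 0.26.

0.26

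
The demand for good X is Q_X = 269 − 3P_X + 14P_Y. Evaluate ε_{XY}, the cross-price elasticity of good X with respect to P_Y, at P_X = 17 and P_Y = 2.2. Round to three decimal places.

0.124

At P_X = 17 and P_Y = 2.2: Q_X = 248.8.
∂Q_X/∂P_Y = 14.
ε = (∂Q_X/∂P_Y)(P_Y/Q_X) = 14 × (2.2/248.8) ≈ 0.124.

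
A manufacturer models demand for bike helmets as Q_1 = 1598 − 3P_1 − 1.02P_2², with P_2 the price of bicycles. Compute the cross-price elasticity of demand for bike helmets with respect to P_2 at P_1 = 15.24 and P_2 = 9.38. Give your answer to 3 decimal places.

-0.123

At P_1 = 15.24 and P_2 = 9.38: Q_1 = 1462.536.
∂Q_1/∂P_2 = -2.04P_2 = -2.04(9.38) = -19.1352.
ε = (∂Q_1/∂P_2)(P_2/Q_1) = -19.1352 × (9.38/1462.536) ≈ -0.123.
ε < 0: complements.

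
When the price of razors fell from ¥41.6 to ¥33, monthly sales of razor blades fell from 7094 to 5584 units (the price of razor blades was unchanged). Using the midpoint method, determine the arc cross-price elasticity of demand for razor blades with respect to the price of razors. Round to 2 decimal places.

1.03

ΔQ_A = 5584 − 7094 = -1510; ΔP_B = 33 − 41.6 = -8.6.
Midpoints: Q̄_A = 6339.0, P̄_B = 37.30.
ε = (ΔQ_A/Q̄_A)/(ΔP_B/P̄_B) = (-1510/6339.0)/(-8.6/37.30) ≈ 1.03.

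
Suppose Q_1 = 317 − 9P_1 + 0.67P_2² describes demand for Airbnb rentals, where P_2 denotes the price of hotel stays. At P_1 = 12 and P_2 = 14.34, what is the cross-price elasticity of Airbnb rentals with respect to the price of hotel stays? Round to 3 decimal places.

At P_1 = 12 and P_2 = 14.34: Q_1 = 346.776.
∂Q_1/∂P_2 = 1.34P_2 = 1.34(14.34) = 19.2156.
ε = (∂Q_1/∂P_2)(P_2/Q_1) = 19.2156 × (14.34/346.776) ≈ 0.795.

0.795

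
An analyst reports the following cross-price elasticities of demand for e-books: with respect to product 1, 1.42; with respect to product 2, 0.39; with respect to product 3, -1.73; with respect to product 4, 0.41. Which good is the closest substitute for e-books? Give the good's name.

product 1

Substitutes have ε > 0. Among the positive values, 1.42 (product 1) is largest.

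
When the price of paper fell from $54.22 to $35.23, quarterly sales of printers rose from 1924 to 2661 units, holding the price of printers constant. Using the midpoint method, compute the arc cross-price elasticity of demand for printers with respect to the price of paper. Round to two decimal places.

-0.76

ΔQ_A = 2661 − 1924 = 737; ΔP_B = 35.23 − 54.22 = -18.99.
Midpoints: Q̄_A = 2292.5, P̄_B = 44.72.
ε = (ΔQ_A/Q̄_A)/(ΔP_B/P̄_B) = (737/2292.5)/(-18.99/44.72) ≈ -0.76.
ε < 0: printers and paper are complements.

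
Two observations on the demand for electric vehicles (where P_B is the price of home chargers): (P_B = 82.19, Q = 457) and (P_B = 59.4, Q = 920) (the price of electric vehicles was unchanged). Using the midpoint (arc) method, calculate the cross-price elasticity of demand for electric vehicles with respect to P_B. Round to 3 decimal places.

ΔQ_A = 920 − 457 = 463; ΔP_B = 59.4 − 82.19 = -22.79.
Midpoints: Q̄_A = 688.5, P̄_B = 70.80.
ε = (ΔQ_A/Q̄_A)/(ΔP_B/P̄_B) = (463/688.5)/(-22.79/70.80) ≈ -2.089.

-2.089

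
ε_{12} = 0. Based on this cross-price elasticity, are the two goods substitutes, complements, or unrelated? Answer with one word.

ε = 0: demand for good 1 does not respond to good 2's price; the goods are unrelated.

unrelated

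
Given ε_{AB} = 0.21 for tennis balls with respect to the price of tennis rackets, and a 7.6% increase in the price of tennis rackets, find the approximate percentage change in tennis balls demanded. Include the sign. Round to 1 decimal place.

%ΔQ ≈ ε × %ΔP of tennis rackets = 0.21 × (7.6%) = 1.6%.

1.6%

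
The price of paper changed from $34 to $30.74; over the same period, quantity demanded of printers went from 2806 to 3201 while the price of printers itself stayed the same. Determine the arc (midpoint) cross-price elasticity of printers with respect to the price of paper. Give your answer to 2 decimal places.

-1.31

ΔQ_A = 3201 − 2806 = 395; ΔP_B = 30.74 − 34 = -3.26.
Midpoints: Q̄_A = 3003.5, P̄_B = 32.37.
ε = (ΔQ_A/Q̄_A)/(ΔP_B/P̄_B) = (395/3003.5)/(-3.26/32.37) ≈ -1.31.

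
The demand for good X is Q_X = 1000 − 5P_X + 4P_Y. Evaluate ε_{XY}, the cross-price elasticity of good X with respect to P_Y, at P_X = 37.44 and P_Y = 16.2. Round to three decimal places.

At P_X = 37.44 and P_Y = 16.2: Q_X = 877.6.
∂Q_X/∂P_Y = 4.
ε = (∂Q_X/∂P_Y)(P_Y/Q_X) = 4 × (16.2/877.6) ≈ 0.074.

0.074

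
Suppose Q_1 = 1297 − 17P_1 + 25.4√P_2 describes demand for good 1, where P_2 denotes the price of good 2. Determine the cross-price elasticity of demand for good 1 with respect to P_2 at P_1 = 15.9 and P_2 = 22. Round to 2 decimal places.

0.05

At P_1 = 15.9 and P_2 = 22: Q_1 = 1145.837.
∂Q_1/∂P_2 = 25.4/(2√P_2) = 25.4/(2√22) = 2.7076.
ε = (∂Q_1/∂P_2)(P_2/Q_1) = 2.7076 × (22/1145.837) ≈ 0.05.
ε > 0: substitutes.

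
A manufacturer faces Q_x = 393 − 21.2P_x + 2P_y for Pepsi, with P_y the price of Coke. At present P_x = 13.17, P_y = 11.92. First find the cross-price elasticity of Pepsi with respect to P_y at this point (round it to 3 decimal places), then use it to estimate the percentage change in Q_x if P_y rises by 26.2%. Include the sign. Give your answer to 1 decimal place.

4.5%

At P_x = 13.17, P_y = 11.92: Q_x = 137.636.
∂Q_x/∂P_y = 2.
ε = (∂Q_x/∂P_y)(P_y/Q_x) = 2.0000 × 11.92/137.636 ≈ 0.173.
%ΔQ_x ≈ ε × %ΔP_y = 0.173 × (26.2%) = 4.5%.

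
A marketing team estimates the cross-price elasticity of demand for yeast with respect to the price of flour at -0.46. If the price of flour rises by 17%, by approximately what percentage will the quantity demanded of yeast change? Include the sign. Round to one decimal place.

%ΔQ ≈ ε × %ΔP of flour = -0.46 × (17%) = -7.8%.

-7.8%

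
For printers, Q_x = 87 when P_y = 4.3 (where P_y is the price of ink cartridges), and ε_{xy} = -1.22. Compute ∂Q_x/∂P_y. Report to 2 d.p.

-24.68

ε = (∂Q_x/∂P_y)·(P_y/Q_x) ⇒ ∂Q_x/∂P_y = ε·Q_x/P_y = -1.22 × 87/4.3 ≈ -24.68.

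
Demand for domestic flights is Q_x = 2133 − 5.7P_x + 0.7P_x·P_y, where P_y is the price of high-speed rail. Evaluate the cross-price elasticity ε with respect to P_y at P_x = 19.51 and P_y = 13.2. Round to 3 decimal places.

At P_x = 19.51 and P_y = 13.2: Q_x = 2202.065.
∂Q_x/∂P_y = 0.7P_x = 0.7(19.51) = 13.6570.
ε = (∂Q_x/∂P_y)(P_y/Q_x) = 13.6570 × (13.2/2202.065) ≈ 0.082.

0.082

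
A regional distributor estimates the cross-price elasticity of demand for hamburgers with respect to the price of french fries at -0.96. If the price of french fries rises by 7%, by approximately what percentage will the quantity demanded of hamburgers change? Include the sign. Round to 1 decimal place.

%ΔQ ≈ ε × %ΔP of french fries = -0.96 × (7%) = -6.7%.

-6.7%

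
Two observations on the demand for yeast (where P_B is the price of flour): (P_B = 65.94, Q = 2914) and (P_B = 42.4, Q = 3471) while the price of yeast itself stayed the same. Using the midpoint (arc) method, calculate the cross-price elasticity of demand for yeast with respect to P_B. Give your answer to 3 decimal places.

ΔQ_A = 3471 − 2914 = 557; ΔP_B = 42.4 − 65.94 = -23.54.
Midpoints: Q̄_A = 3192.5, P̄_B = 54.17.
ε = (ΔQ_A/Q̄_A)/(ΔP_B/P̄_B) = (557/3192.5)/(-23.54/54.17) ≈ -0.401.
ε < 0: yeast and flour are complements.

-0.401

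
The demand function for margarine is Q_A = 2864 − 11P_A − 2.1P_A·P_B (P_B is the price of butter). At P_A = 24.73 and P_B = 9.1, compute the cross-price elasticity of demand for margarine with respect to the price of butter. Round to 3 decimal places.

At P_A = 24.73 and P_B = 9.1: Q_A = 2119.380.
∂Q_A/∂P_B = -2.1P_A = -2.1(24.73) = -51.9330.
ε = (∂Q_A/∂P_B)(P_B/Q_A) = -51.9330 × (9.1/2119.380) ≈ -0.223.

-0.223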